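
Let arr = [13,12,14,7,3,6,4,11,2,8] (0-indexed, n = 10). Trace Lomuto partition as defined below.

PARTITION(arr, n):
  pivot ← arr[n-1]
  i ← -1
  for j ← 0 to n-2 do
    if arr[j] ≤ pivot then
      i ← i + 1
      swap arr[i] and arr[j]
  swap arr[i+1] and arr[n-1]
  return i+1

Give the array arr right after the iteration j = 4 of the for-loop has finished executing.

pivot = arr[9] = 8; i = -1
j=0: arr[0]=13 > 8 → no swap
j=1: arr[1]=12 > 8 → no swap
j=2: arr[2]=14 > 8 → no swap
j=3: arr[3]=7 ≤ 8 → i=0, swap arr[0],arr[3] → [7,12,14,13,3,6,4,11,2,8]
j=4: arr[4]=3 ≤ 8 → i=1, swap arr[1],arr[4] → [7,3,14,13,12,6,4,11,2,8]
(after j=4) arr = [7,3,14,13,12,6,4,11,2,8]

[7,3,14,13,12,6,4,11,2,8]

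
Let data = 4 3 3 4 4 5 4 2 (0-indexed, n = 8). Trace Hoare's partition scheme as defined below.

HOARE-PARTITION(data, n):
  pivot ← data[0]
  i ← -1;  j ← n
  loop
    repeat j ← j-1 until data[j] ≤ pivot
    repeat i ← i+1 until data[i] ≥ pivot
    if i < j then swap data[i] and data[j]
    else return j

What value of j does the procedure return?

4

pivot = data[0] = 4; i = -1, j = 8
j→7 (data[7]=2≤4), i→0 (data[0]=4≥4); i<j, swap → 2 3 3 4 4 5 4 4
j→6 (data[6]=4≤4), i→3 (data[3]=4≥4); i<j, swap → 2 3 3 4 4 5 4 4
j→4, i→4; i≥j, return j=4. data = 2 3 3 4 4 5 4 4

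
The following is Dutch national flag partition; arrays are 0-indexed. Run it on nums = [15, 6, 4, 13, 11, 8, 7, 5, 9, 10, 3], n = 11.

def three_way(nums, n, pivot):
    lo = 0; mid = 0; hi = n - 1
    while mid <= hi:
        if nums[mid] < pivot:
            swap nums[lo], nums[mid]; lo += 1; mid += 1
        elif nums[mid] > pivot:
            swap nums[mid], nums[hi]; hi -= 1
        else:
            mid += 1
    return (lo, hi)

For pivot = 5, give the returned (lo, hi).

(2, 2)

pivot = 5; lo=0, mid=0, hi=10
nums[mid]=15>5: swap nums[0],nums[10]; hi=9 → [3, 6, 4, 13, 11, 8, 7, 5, 9, 10, 15]
nums[mid]=3<5: swap nums[0],nums[0]; lo=1,mid=1 → [3, 6, 4, 13, 11, 8, 7, 5, 9, 10, 15]
nums[mid]=6>5: swap nums[1],nums[9]; hi=8 → [3, 10, 4, 13, 11, 8, 7, 5, 9, 6, 15]
nums[mid]=10>5: swap nums[1],nums[8]; hi=7 → [3, 9, 4, 13, 11, 8, 7, 5, 10, 6, 15]
nums[mid]=9>5: swap nums[1],nums[7]; hi=6 → [3, 5, 4, 13, 11, 8, 7, 9, 10, 6, 15]
nums[mid]=5=5: mid=2
nums[mid]=4<5: swap nums[1],nums[2]; lo=2,mid=3 → [3, 4, 5, 13, 11, 8, 7, 9, 10, 6, 15]
nums[mid]=13>5: swap nums[3],nums[6]; hi=5 → [3, 4, 5, 7, 11, 8, 13, 9, 10, 6, 15]
nums[mid]=7>5: swap nums[3],nums[5]; hi=4 → [3, 4, 5, 8, 11, 7, 13, 9, 10, 6, 15]
nums[mid]=8>5: swap nums[3],nums[4]; hi=3 → [3, 4, 5, 11, 8, 7, 13, 9, 10, 6, 15]
nums[mid]=11>5: swap nums[3],nums[3]; hi=2 → [3, 4, 5, 11, 8, 7, 13, 9, 10, 6, 15]
end: lo=2, hi=2; nums = [3, 4, 5, 11, 8, 7, 13, 9, 10, 6, 15]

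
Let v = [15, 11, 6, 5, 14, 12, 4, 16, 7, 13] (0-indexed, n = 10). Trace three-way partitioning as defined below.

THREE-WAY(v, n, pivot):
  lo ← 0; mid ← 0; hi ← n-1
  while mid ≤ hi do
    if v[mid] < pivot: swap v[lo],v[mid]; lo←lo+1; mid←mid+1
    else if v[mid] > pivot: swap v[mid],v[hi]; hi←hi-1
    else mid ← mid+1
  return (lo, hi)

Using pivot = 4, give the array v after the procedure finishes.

pivot = 4; lo=0, mid=0, hi=9
v[mid]=15>4: swap v[0],v[9]; hi=8 → [13, 11, 6, 5, 14, 12, 4, 16, 7, 15]
v[mid]=13>4: swap v[0],v[8]; hi=7 → [7, 11, 6, 5, 14, 12, 4, 16, 13, 15]
v[mid]=7>4: swap v[0],v[7]; hi=6 → [16, 11, 6, 5, 14, 12, 4, 7, 13, 15]
v[mid]=16>4: swap v[0],v[6]; hi=5 → [4, 11, 6, 5, 14, 12, 16, 7, 13, 15]
v[mid]=4=4: mid=1
v[mid]=11>4: swap v[1],v[5]; hi=4 → [4, 12, 6, 5, 14, 11, 16, 7, 13, 15]
v[mid]=12>4: swap v[1],v[4]; hi=3 → [4, 14, 6, 5, 12, 11, 16, 7, 13, 15]
v[mid]=14>4: swap v[1],v[3]; hi=2 → [4, 5, 6, 14, 12, 11, 16, 7, 13, 15]
v[mid]=5>4: swap v[1],v[2]; hi=1 → [4, 6, 5, 14, 12, 11, 16, 7, 13, 15]
v[mid]=6>4: swap v[1],v[1]; hi=0 → [4, 6, 5, 14, 12, 11, 16, 7, 13, 15]
end: lo=0, hi=0; v = [4, 6, 5, 14, 12, 11, 16, 7, 13, 15]

[4, 6, 5, 14, 12, 11, 16, 7, 13, 15]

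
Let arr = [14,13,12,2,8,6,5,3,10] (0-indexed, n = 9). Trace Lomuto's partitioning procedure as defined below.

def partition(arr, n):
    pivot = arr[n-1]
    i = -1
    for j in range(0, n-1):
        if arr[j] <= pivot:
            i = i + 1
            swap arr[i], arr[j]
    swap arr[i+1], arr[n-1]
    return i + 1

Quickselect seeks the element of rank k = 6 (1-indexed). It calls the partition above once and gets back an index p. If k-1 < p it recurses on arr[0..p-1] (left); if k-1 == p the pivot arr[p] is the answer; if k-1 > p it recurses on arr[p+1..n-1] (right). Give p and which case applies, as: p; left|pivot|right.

pivot = arr[8] = 10; i = -1
j=0: arr[0]=14 > 10 → no swap
j=1: arr[1]=13 > 10 → no swap
j=2: arr[2]=12 > 10 → no swap
j=3: arr[3]=2 ≤ 10 → i=0, swap arr[0],arr[3] → [2,13,12,14,8,6,5,3,10]
j=4: arr[4]=8 ≤ 10 → i=1, swap arr[1],arr[4] → [2,8,12,14,13,6,5,3,10]
j=5: arr[5]=6 ≤ 10 → i=2, swap arr[2],arr[5] → [2,8,6,14,13,12,5,3,10]
j=6: arr[6]=5 ≤ 10 → i=3, swap arr[3],arr[6] → [2,8,6,5,13,12,14,3,10]
j=7: arr[7]=3 ≤ 10 → i=4, swap arr[4],arr[7] → [2,8,6,5,3,12,14,13,10]
final swap arr[5],arr[8] → [2,8,6,5,3,10,14,13,12]; return 5
p = 5; k-1 = 5 == 5 ⇒ pivot

5; pivot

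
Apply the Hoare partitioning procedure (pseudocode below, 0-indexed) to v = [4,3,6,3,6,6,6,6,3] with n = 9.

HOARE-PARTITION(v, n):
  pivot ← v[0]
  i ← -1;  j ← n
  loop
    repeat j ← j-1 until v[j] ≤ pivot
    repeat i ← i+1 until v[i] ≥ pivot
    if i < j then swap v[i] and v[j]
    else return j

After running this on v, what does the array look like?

[3,3,3,6,6,6,6,6,4]

pivot=4
j stops at 8 (3), i stops at 0 (4); swap ⇒ [3,3,6,3,6,6,6,6,4]
j stops at 3 (3), i stops at 2 (6); swap ⇒ [3,3,3,6,6,6,6,6,4]
j stops at 2, i stops at 3; i≥j ⇒ return 2. v=[3,3,3,6,6,6,6,6,4]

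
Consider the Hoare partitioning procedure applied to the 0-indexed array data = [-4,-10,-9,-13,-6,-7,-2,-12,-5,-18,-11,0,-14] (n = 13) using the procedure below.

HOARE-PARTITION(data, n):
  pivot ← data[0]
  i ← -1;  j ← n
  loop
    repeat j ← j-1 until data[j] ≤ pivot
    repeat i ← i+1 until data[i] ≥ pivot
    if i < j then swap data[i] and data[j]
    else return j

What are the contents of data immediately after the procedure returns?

[-14,-10,-9,-13,-6,-7,-11,-12,-5,-18,-2,0,-4]

pivot = data[0] = -4; i = -1, j = 13
j→12 (data[12]=-14≤-4), i→0 (data[0]=-4≥-4); i<j, swap → [-14,-10,-9,-13,-6,-7,-2,-12,-5,-18,-11,0,-4]
j→10 (data[10]=-11≤-4), i→6 (data[6]=-2≥-4); i<j, swap → [-14,-10,-9,-13,-6,-7,-11,-12,-5,-18,-2,0,-4]
j→9, i→10; i≥j, return j=9. data = [-14,-10,-9,-13,-6,-7,-11,-12,-5,-18,-2,0,-4]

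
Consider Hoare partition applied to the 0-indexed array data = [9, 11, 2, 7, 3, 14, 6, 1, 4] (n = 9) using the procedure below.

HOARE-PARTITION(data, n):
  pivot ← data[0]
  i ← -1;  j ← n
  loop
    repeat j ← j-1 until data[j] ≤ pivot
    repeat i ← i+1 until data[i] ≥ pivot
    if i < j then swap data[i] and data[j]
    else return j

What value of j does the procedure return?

5

pivot=9
j stops at 8 (4), i stops at 0 (9); swap ⇒ [4, 11, 2, 7, 3, 14, 6, 1, 9]
j stops at 7 (1), i stops at 1 (11); swap ⇒ [4, 1, 2, 7, 3, 14, 6, 11, 9]
j stops at 6 (6), i stops at 5 (14); swap ⇒ [4, 1, 2, 7, 3, 6, 14, 11, 9]
j stops at 5, i stops at 6; i≥j ⇒ return 5. data=[4, 1, 2, 7, 3, 6, 14, 11, 9]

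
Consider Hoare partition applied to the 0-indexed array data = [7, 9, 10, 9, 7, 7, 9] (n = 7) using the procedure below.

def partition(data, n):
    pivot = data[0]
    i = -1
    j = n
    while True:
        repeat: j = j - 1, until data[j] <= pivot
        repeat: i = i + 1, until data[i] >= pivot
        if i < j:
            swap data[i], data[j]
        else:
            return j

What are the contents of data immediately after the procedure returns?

[7, 7, 10, 9, 9, 7, 9]

pivot = data[0] = 7; i = -1, j = 7
j→5 (data[5]=7≤7), i→0 (data[0]=7≥7); i<j, swap → [7, 9, 10, 9, 7, 7, 9]
j→4 (data[4]=7≤7), i→1 (data[1]=9≥7); i<j, swap → [7, 7, 10, 9, 9, 7, 9]
j→1, i→2; i≥j, return j=1. data = [7, 7, 10, 9, 9, 7, 9]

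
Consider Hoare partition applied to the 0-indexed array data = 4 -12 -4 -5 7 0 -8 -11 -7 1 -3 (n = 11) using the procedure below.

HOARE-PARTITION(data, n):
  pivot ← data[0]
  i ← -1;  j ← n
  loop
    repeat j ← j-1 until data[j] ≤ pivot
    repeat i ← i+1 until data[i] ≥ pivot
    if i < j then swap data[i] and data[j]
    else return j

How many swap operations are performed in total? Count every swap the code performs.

pivot = data[0] = 4; i = -1, j = 11
j→10 (data[10]=-3≤4), i→0 (data[0]=4≥4); i<j, swap → -3 -12 -4 -5 7 0 -8 -11 -7 1 4
j→9 (data[9]=1≤4), i→4 (data[4]=7≥4); i<j, swap → -3 -12 -4 -5 1 0 -8 -11 -7 7 4
j→8, i→9; i≥j, return j=8. data = -3 -12 -4 -5 1 0 -8 -11 -7 7 4

2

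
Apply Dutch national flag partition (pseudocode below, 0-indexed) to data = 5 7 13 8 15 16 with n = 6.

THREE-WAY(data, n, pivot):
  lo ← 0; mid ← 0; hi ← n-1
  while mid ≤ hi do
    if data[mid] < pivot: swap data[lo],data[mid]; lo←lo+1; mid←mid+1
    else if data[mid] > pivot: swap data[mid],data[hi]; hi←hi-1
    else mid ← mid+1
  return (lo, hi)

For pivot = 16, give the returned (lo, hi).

(5, 5)

pivot = 16; lo=0, mid=0, hi=5
data[mid]=5<16: swap data[0],data[0]; lo=1,mid=1 → 5 7 13 8 15 16
data[mid]=7<16: swap data[1],data[1]; lo=2,mid=2 → 5 7 13 8 15 16
data[mid]=13<16: swap data[2],data[2]; lo=3,mid=3 → 5 7 13 8 15 16
data[mid]=8<16: swap data[3],data[3]; lo=4,mid=4 → 5 7 13 8 15 16
data[mid]=15<16: swap data[4],data[4]; lo=5,mid=5 → 5 7 13 8 15 16
data[mid]=16=16: mid=6
end: lo=5, hi=5; data = 5 7 13 8 15 16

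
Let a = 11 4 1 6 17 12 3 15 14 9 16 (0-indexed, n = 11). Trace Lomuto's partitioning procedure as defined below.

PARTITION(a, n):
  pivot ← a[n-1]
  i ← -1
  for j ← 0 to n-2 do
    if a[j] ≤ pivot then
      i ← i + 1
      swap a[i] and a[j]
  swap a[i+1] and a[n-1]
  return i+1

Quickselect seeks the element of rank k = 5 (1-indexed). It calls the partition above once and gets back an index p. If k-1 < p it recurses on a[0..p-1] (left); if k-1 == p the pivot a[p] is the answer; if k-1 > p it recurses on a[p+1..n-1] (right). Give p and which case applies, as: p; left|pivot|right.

9; left

pivot=16, i=-1
j=0: 11≤16, i=0, swap(0,0) ⇒ 11 4 1 6 17 12 3 15 14 9 16
j=1: 4≤16, i=1, swap(1,1) ⇒ 11 4 1 6 17 12 3 15 14 9 16
j=2: 1≤16, i=2, swap(2,2) ⇒ 11 4 1 6 17 12 3 15 14 9 16
j=3: 6≤16, i=3, swap(3,3) ⇒ 11 4 1 6 17 12 3 15 14 9 16
j=4: 17>16, skip
j=5: 12≤16, i=4, swap(4,5) ⇒ 11 4 1 6 12 17 3 15 14 9 16
j=6: 3≤16, i=5, swap(5,6) ⇒ 11 4 1 6 12 3 17 15 14 9 16
j=7: 15≤16, i=6, swap(6,7) ⇒ 11 4 1 6 12 3 15 17 14 9 16
j=8: 14≤16, i=7, swap(7,8) ⇒ 11 4 1 6 12 3 15 14 17 9 16
j=9: 9≤16, i=8, swap(8,9) ⇒ 11 4 1 6 12 3 15 14 9 17 16
swap(9,10) ⇒ 11 4 1 6 12 3 15 14 9 16 17; return 9
p = 9; k-1 = 4 < 9 ⇒ left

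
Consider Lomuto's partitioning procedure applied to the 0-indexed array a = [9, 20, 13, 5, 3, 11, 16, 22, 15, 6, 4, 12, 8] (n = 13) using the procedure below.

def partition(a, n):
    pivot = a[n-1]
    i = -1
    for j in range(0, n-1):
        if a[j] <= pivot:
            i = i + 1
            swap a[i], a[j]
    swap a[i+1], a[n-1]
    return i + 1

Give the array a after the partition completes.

pivot=8, i=-1
j=0: 9>8, skip
j=1: 20>8, skip
j=2: 13>8, skip
j=3: 5≤8, i=0, swap(0,3) ⇒ [5, 20, 13, 9, 3, 11, 16, 22, 15, 6, 4, 12, 8]
j=4: 3≤8, i=1, swap(1,4) ⇒ [5, 3, 13, 9, 20, 11, 16, 22, 15, 6, 4, 12, 8]
j=5: 11>8, skip
j=6: 16>8, skip
j=7: 22>8, skip
j=8: 15>8, skip
j=9: 6≤8, i=2, swap(2,9) ⇒ [5, 3, 6, 9, 20, 11, 16, 22, 15, 13, 4, 12, 8]
j=10: 4≤8, i=3, swap(3,10) ⇒ [5, 3, 6, 4, 20, 11, 16, 22, 15, 13, 9, 12, 8]
j=11: 12>8, skip
swap(4,12) ⇒ [5, 3, 6, 4, 8, 11, 16, 22, 15, 13, 9, 12, 20]; return 4

[5, 3, 6, 4, 8, 11, 16, 22, 15, 13, 9, 12, 20]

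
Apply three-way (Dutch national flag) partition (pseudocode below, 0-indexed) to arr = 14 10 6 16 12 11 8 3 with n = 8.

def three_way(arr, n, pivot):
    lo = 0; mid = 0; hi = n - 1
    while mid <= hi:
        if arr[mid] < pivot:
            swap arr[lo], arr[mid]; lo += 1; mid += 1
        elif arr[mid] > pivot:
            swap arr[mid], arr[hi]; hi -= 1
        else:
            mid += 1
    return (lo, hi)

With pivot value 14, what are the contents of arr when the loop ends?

10 6 3 12 11 8 14 16

lo=0 mid=0 hi=7
14=14: mid=1
10<14: swap(0,1), lo=1 mid=2 ⇒ 10 14 6 16 12 11 8 3
6<14: swap(1,2), lo=2 mid=3 ⇒ 10 6 14 16 12 11 8 3
16>14: swap(3,7), hi=6 ⇒ 10 6 14 3 12 11 8 16
3<14: swap(2,3), lo=3 mid=4 ⇒ 10 6 3 14 12 11 8 16
12<14: swap(3,4), lo=4 mid=5 ⇒ 10 6 3 12 14 11 8 16
11<14: swap(4,5), lo=5 mid=6 ⇒ 10 6 3 12 11 14 8 16
8<14: swap(5,6), lo=6 mid=7 ⇒ 10 6 3 12 11 8 14 16
done. lo=6 hi=6; arr=10 6 3 12 11 8 14 16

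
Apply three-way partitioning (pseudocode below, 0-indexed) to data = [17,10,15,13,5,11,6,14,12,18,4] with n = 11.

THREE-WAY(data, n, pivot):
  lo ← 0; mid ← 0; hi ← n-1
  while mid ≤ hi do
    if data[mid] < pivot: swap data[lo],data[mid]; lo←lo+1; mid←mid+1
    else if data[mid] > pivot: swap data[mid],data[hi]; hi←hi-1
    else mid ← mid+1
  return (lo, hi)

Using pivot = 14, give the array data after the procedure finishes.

[4,10,12,13,5,11,6,14,18,15,17]

lo=0 mid=0 hi=10
17>14: swap(0,10), hi=9 ⇒ [4,10,15,13,5,11,6,14,12,18,17]
4<14: swap(0,0), lo=1 mid=1 ⇒ [4,10,15,13,5,11,6,14,12,18,17]
10<14: swap(1,1), lo=2 mid=2 ⇒ [4,10,15,13,5,11,6,14,12,18,17]
15>14: swap(2,9), hi=8 ⇒ [4,10,18,13,5,11,6,14,12,15,17]
18>14: swap(2,8), hi=7 ⇒ [4,10,12,13,5,11,6,14,18,15,17]
12<14: swap(2,2), lo=3 mid=3 ⇒ [4,10,12,13,5,11,6,14,18,15,17]
13<14: swap(3,3), lo=4 mid=4 ⇒ [4,10,12,13,5,11,6,14,18,15,17]
5<14: swap(4,4), lo=5 mid=5 ⇒ [4,10,12,13,5,11,6,14,18,15,17]
11<14: swap(5,5), lo=6 mid=6 ⇒ [4,10,12,13,5,11,6,14,18,15,17]
6<14: swap(6,6), lo=7 mid=7 ⇒ [4,10,12,13,5,11,6,14,18,15,17]
14=14: mid=8
done. lo=7 hi=7; data=[4,10,12,13,5,11,6,14,18,15,17]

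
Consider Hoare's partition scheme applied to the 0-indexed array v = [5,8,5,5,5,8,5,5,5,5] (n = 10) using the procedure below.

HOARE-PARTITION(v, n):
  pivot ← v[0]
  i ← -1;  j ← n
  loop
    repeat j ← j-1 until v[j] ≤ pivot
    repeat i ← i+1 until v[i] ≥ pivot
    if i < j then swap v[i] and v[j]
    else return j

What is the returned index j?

4

pivot=5
j stops at 9 (5), i stops at 0 (5); swap ⇒ [5,8,5,5,5,8,5,5,5,5]
j stops at 8 (5), i stops at 1 (8); swap ⇒ [5,5,5,5,5,8,5,5,8,5]
j stops at 7 (5), i stops at 2 (5); swap ⇒ [5,5,5,5,5,8,5,5,8,5]
j stops at 6 (5), i stops at 3 (5); swap ⇒ [5,5,5,5,5,8,5,5,8,5]
j stops at 4, i stops at 4; i≥j ⇒ return 4. v=[5,5,5,5,5,8,5,5,8,5]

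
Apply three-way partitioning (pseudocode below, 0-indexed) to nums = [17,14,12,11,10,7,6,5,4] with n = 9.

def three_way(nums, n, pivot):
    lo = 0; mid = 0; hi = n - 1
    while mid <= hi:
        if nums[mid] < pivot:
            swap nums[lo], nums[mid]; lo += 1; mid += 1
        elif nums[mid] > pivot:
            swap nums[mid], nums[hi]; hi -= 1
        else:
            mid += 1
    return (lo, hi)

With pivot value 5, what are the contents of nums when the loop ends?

lo=0 mid=0 hi=8
17>5: swap(0,8), hi=7 ⇒ [4,14,12,11,10,7,6,5,17]
4<5: swap(0,0), lo=1 mid=1 ⇒ [4,14,12,11,10,7,6,5,17]
14>5: swap(1,7), hi=6 ⇒ [4,5,12,11,10,7,6,14,17]
5=5: mid=2
12>5: swap(2,6), hi=5 ⇒ [4,5,6,11,10,7,12,14,17]
6>5: swap(2,5), hi=4 ⇒ [4,5,7,11,10,6,12,14,17]
7>5: swap(2,4), hi=3 ⇒ [4,5,10,11,7,6,12,14,17]
10>5: swap(2,3), hi=2 ⇒ [4,5,11,10,7,6,12,14,17]
11>5: swap(2,2), hi=1 ⇒ [4,5,11,10,7,6,12,14,17]
done. lo=1 hi=1; nums=[4,5,11,10,7,6,12,14,17]

[4,5,11,10,7,6,12,14,17]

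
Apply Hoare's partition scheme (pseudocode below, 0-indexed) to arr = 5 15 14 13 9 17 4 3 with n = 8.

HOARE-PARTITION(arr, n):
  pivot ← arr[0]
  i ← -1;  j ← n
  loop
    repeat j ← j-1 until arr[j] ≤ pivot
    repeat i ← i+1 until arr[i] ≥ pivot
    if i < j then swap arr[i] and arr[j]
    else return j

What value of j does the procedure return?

1

pivot=5
j stops at 7 (3), i stops at 0 (5); swap ⇒ 3 15 14 13 9 17 4 5
j stops at 6 (4), i stops at 1 (15); swap ⇒ 3 4 14 13 9 17 15 5
j stops at 1, i stops at 2; i≥j ⇒ return 1. arr=3 4 14 13 9 17 15 5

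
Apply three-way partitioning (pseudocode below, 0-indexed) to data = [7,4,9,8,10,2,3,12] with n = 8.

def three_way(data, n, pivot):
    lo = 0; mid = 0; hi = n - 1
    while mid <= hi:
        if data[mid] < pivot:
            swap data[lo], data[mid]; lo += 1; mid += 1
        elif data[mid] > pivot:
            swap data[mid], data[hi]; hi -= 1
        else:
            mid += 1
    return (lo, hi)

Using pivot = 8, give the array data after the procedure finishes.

[7,4,3,2,8,10,12,9]

pivot = 8; lo=0, mid=0, hi=7
data[mid]=7<8: swap data[0],data[0]; lo=1,mid=1 → [7,4,9,8,10,2,3,12]
data[mid]=4<8: swap data[1],data[1]; lo=2,mid=2 → [7,4,9,8,10,2,3,12]
data[mid]=9>8: swap data[2],data[7]; hi=6 → [7,4,12,8,10,2,3,9]
data[mid]=12>8: swap data[2],data[6]; hi=5 → [7,4,3,8,10,2,12,9]
data[mid]=3<8: swap data[2],data[2]; lo=3,mid=3 → [7,4,3,8,10,2,12,9]
data[mid]=8=8: mid=4
data[mid]=10>8: swap data[4],data[5]; hi=4 → [7,4,3,8,2,10,12,9]
data[mid]=2<8: swap data[3],data[4]; lo=4,mid=5 → [7,4,3,2,8,10,12,9]
end: lo=4, hi=4; data = [7,4,3,2,8,10,12,9]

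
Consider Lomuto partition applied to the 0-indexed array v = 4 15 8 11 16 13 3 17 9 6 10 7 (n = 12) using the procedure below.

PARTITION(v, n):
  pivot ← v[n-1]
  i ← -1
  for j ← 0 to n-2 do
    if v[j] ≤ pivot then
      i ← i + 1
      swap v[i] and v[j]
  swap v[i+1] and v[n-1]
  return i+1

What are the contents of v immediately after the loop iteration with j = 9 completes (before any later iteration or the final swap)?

pivot=7, i=-1
j=0: 4≤7, i=0, swap(0,0) ⇒ 4 15 8 11 16 13 3 17 9 6 10 7
j=1: 15>7, skip
j=2: 8>7, skip
j=3: 11>7, skip
j=4: 16>7, skip
j=5: 13>7, skip
j=6: 3≤7, i=1, swap(1,6) ⇒ 4 3 8 11 16 13 15 17 9 6 10 7
j=7: 17>7, skip
j=8: 9>7, skip
j=9: 6≤7, i=2, swap(2,9) ⇒ 4 3 6 11 16 13 15 17 9 8 10 7
(after j=9) v = 4 3 6 11 16 13 15 17 9 8 10 7

4 3 6 11 16 13 15 17 9 8 10 7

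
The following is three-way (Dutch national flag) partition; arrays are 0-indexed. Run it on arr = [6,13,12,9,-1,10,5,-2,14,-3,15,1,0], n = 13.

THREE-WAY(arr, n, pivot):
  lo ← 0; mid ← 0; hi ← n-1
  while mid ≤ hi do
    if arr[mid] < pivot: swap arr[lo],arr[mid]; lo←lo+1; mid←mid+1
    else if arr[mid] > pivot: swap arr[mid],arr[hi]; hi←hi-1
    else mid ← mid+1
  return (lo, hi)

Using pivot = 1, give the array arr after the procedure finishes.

lo=0 mid=0 hi=12
6>1: swap(0,12), hi=11 ⇒ [0,13,12,9,-1,10,5,-2,14,-3,15,1,6]
0<1: swap(0,0), lo=1 mid=1 ⇒ [0,13,12,9,-1,10,5,-2,14,-3,15,1,6]
13>1: swap(1,11), hi=10 ⇒ [0,1,12,9,-1,10,5,-2,14,-3,15,13,6]
1=1: mid=2
12>1: swap(2,10), hi=9 ⇒ [0,1,15,9,-1,10,5,-2,14,-3,12,13,6]
15>1: swap(2,9), hi=8 ⇒ [0,1,-3,9,-1,10,5,-2,14,15,12,13,6]
-3<1: swap(1,2), lo=2 mid=3 ⇒ [0,-3,1,9,-1,10,5,-2,14,15,12,13,6]
9>1: swap(3,8), hi=7 ⇒ [0,-3,1,14,-1,10,5,-2,9,15,12,13,6]
14>1: swap(3,7), hi=6 ⇒ [0,-3,1,-2,-1,10,5,14,9,15,12,13,6]
-2<1: swap(2,3), lo=3 mid=4 ⇒ [0,-3,-2,1,-1,10,5,14,9,15,12,13,6]
-1<1: swap(3,4), lo=4 mid=5 ⇒ [0,-3,-2,-1,1,10,5,14,9,15,12,13,6]
10>1: swap(5,6), hi=5 ⇒ [0,-3,-2,-1,1,5,10,14,9,15,12,13,6]
5>1: swap(5,5), hi=4 ⇒ [0,-3,-2,-1,1,5,10,14,9,15,12,13,6]
done. lo=4 hi=4; arr=[0,-3,-2,-1,1,5,10,14,9,15,12,13,6]

[0,-3,-2,-1,1,5,10,14,9,15,12,13,6]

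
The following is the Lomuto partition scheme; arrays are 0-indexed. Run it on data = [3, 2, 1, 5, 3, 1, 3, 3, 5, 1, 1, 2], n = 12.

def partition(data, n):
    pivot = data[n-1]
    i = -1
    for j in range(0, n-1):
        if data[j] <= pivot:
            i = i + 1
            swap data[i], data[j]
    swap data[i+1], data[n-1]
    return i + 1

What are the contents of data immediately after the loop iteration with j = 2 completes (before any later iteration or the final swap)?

pivot = data[11] = 2; i = -1
j=0: data[0]=3 > 2 → no swap
j=1: data[1]=2 ≤ 2 → i=0, swap data[0],data[1] → [2, 3, 1, 5, 3, 1, 3, 3, 5, 1, 1, 2]
j=2: data[2]=1 ≤ 2 → i=1, swap data[1],data[2] → [2, 1, 3, 5, 3, 1, 3, 3, 5, 1, 1, 2]
(after j=2) data = [2, 1, 3, 5, 3, 1, 3, 3, 5, 1, 1, 2]

[2, 1, 3, 5, 3, 1, 3, 3, 5, 1, 1, 2]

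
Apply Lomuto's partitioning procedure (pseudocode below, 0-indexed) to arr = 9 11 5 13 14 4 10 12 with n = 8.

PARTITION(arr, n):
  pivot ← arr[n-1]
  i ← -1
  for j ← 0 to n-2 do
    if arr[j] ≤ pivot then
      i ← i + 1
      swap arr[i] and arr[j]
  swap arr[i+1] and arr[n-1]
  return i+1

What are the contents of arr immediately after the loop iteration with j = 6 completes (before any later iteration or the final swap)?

9 11 5 4 10 13 14 12

pivot=12, i=-1
j=0: 9≤12, i=0, swap(0,0) ⇒ 9 11 5 13 14 4 10 12
j=1: 11≤12, i=1, swap(1,1) ⇒ 9 11 5 13 14 4 10 12
j=2: 5≤12, i=2, swap(2,2) ⇒ 9 11 5 13 14 4 10 12
j=3: 13>12, skip
j=4: 14>12, skip
j=5: 4≤12, i=3, swap(3,5) ⇒ 9 11 5 4 14 13 10 12
j=6: 10≤12, i=4, swap(4,6) ⇒ 9 11 5 4 10 13 14 12
(after j=6) arr = 9 11 5 4 10 13 14 12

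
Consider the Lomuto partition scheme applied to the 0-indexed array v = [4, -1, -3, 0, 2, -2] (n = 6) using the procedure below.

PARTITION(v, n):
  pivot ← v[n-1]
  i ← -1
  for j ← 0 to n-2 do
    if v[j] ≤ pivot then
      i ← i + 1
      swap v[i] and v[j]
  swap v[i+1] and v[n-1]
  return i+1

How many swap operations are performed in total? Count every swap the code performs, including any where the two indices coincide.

2

pivot = v[5] = -2; i = -1
j=0: v[0]=4 > -2 → no swap
j=1: v[1]=-1 > -2 → no swap
j=2: v[2]=-3 ≤ -2 → i=0, swap v[0],v[2] → [-3, -1, 4, 0, 2, -2]
j=3: v[3]=0 > -2 → no swap
j=4: v[4]=2 > -2 → no swap
final swap v[1],v[5] → [-3, -2, 4, 0, 2, -1]; return 1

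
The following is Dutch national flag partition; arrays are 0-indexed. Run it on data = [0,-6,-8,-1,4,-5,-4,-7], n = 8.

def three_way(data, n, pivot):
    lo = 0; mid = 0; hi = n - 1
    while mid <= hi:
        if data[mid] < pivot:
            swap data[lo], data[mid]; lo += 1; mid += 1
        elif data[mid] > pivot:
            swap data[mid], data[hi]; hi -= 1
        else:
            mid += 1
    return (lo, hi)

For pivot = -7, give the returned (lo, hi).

pivot = -7; lo=0, mid=0, hi=7
data[mid]=0>-7: swap data[0],data[7]; hi=6 → [-7,-6,-8,-1,4,-5,-4,0]
data[mid]=-7=-7: mid=1
data[mid]=-6>-7: swap data[1],data[6]; hi=5 → [-7,-4,-8,-1,4,-5,-6,0]
data[mid]=-4>-7: swap data[1],data[5]; hi=4 → [-7,-5,-8,-1,4,-4,-6,0]
data[mid]=-5>-7: swap data[1],data[4]; hi=3 → [-7,4,-8,-1,-5,-4,-6,0]
data[mid]=4>-7: swap data[1],data[3]; hi=2 → [-7,-1,-8,4,-5,-4,-6,0]
data[mid]=-1>-7: swap data[1],data[2]; hi=1 → [-7,-8,-1,4,-5,-4,-6,0]
data[mid]=-8<-7: swap data[0],data[1]; lo=1,mid=2 → [-8,-7,-1,4,-5,-4,-6,0]
end: lo=1, hi=1; data = [-8,-7,-1,4,-5,-4,-6,0]

(1, 1)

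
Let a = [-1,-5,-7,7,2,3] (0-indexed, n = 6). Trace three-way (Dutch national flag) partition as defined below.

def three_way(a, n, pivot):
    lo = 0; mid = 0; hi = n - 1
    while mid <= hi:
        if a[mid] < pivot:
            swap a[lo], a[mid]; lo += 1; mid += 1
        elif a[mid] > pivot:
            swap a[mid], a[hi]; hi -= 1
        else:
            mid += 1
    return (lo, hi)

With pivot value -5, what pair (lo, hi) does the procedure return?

(1, 1)

pivot = -5; lo=0, mid=0, hi=5
a[mid]=-1>-5: swap a[0],a[5]; hi=4 → [3,-5,-7,7,2,-1]
a[mid]=3>-5: swap a[0],a[4]; hi=3 → [2,-5,-7,7,3,-1]
a[mid]=2>-5: swap a[0],a[3]; hi=2 → [7,-5,-7,2,3,-1]
a[mid]=7>-5: swap a[0],a[2]; hi=1 → [-7,-5,7,2,3,-1]
a[mid]=-7<-5: swap a[0],a[0]; lo=1,mid=1 → [-7,-5,7,2,3,-1]
a[mid]=-5=-5: mid=2
end: lo=1, hi=1; a = [-7,-5,7,2,3,-1]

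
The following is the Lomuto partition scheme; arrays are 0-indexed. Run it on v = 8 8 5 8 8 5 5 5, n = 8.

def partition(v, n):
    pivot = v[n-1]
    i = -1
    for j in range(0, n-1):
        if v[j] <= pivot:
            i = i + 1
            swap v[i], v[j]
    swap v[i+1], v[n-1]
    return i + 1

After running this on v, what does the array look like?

5 5 5 5 8 8 8 8

pivot=5, i=-1
j=0: 8>5, skip
j=1: 8>5, skip
j=2: 5≤5, i=0, swap(0,2) ⇒ 5 8 8 8 8 5 5 5
j=3: 8>5, skip
j=4: 8>5, skip
j=5: 5≤5, i=1, swap(1,5) ⇒ 5 5 8 8 8 8 5 5
j=6: 5≤5, i=2, swap(2,6) ⇒ 5 5 5 8 8 8 8 5
swap(3,7) ⇒ 5 5 5 5 8 8 8 8; return 3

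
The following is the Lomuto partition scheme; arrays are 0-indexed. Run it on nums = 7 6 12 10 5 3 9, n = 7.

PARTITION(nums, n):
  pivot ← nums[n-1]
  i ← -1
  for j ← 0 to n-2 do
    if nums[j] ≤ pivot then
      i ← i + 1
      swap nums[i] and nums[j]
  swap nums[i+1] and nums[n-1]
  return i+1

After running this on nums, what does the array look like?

pivot = nums[6] = 9; i = -1
j=0: nums[0]=7 ≤ 9 → i=0, swap nums[0],nums[0] (no change) → 7 6 12 10 5 3 9
j=1: nums[1]=6 ≤ 9 → i=1, swap nums[1],nums[1] (no change) → 7 6 12 10 5 3 9
j=2: nums[2]=12 > 9 → no swap
j=3: nums[3]=10 > 9 → no swap
j=4: nums[4]=5 ≤ 9 → i=2, swap nums[2],nums[4] → 7 6 5 10 12 3 9
j=5: nums[5]=3 ≤ 9 → i=3, swap nums[3],nums[5] → 7 6 5 3 12 10 9
final swap nums[4],nums[6] → 7 6 5 3 9 10 12; return 4

7 6 5 3 9 10 12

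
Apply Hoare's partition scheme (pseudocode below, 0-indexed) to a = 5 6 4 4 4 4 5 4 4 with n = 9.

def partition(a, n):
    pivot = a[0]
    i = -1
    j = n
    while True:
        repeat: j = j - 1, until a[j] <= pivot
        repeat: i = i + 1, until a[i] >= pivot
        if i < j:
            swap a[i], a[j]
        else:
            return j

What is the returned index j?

pivot=5
j stops at 8 (4), i stops at 0 (5); swap ⇒ 4 6 4 4 4 4 5 4 5
j stops at 7 (4), i stops at 1 (6); swap ⇒ 4 4 4 4 4 4 5 6 5
j stops at 6, i stops at 6; i≥j ⇒ return 6. a=4 4 4 4 4 4 5 6 5

6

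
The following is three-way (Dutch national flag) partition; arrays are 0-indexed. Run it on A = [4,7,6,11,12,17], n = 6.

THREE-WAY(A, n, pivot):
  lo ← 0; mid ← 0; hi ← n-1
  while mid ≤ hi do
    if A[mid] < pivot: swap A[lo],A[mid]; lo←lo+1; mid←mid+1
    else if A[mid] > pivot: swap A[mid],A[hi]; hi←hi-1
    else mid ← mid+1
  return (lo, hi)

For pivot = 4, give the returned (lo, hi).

lo=0 mid=0 hi=5
4=4: mid=1
7>4: swap(1,5), hi=4 ⇒ [4,17,6,11,12,7]
17>4: swap(1,4), hi=3 ⇒ [4,12,6,11,17,7]
12>4: swap(1,3), hi=2 ⇒ [4,11,6,12,17,7]
11>4: swap(1,2), hi=1 ⇒ [4,6,11,12,17,7]
6>4: swap(1,1), hi=0 ⇒ [4,6,11,12,17,7]
done. lo=0 hi=0; A=[4,6,11,12,17,7]

(0, 0)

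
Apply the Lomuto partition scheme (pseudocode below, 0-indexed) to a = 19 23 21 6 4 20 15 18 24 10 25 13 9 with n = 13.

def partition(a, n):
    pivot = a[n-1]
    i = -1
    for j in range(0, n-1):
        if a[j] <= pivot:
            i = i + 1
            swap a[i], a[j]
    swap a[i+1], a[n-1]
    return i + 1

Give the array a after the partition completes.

6 4 9 19 23 20 15 18 24 10 25 13 21

pivot = a[12] = 9; i = -1
j=0: a[0]=19 > 9 → no swap
j=1: a[1]=23 > 9 → no swap
j=2: a[2]=21 > 9 → no swap
j=3: a[3]=6 ≤ 9 → i=0, swap a[0],a[3] → 6 23 21 19 4 20 15 18 24 10 25 13 9
j=4: a[4]=4 ≤ 9 → i=1, swap a[1],a[4] → 6 4 21 19 23 20 15 18 24 10 25 13 9
j=5: a[5]=20 > 9 → no swap
j=6: a[6]=15 > 9 → no swap
j=7: a[7]=18 > 9 → no swap
j=8: a[8]=24 > 9 → no swap
j=9: a[9]=10 > 9 → no swap
j=10: a[10]=25 > 9 → no swap
j=11: a[11]=13 > 9 → no swap
final swap a[2],a[12] → 6 4 9 19 23 20 15 18 24 10 25 13 21; return 2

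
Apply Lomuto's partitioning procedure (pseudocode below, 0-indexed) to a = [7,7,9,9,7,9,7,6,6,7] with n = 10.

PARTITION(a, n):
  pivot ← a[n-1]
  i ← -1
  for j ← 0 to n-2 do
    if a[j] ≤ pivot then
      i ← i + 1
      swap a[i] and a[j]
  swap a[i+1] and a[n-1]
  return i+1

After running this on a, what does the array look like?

pivot = a[9] = 7; i = -1
j=0: a[0]=7 ≤ 7 → i=0, swap a[0],a[0] (no change) → [7,7,9,9,7,9,7,6,6,7]
j=1: a[1]=7 ≤ 7 → i=1, swap a[1],a[1] (no change) → [7,7,9,9,7,9,7,6,6,7]
j=2: a[2]=9 > 7 → no swap
j=3: a[3]=9 > 7 → no swap
j=4: a[4]=7 ≤ 7 → i=2, swap a[2],a[4] → [7,7,7,9,9,9,7,6,6,7]
j=5: a[5]=9 > 7 → no swap
j=6: a[6]=7 ≤ 7 → i=3, swap a[3],a[6] → [7,7,7,7,9,9,9,6,6,7]
j=7: a[7]=6 ≤ 7 → i=4, swap a[4],a[7] → [7,7,7,7,6,9,9,9,6,7]
j=8: a[8]=6 ≤ 7 → i=5, swap a[5],a[8] → [7,7,7,7,6,6,9,9,9,7]
final swap a[6],a[9] → [7,7,7,7,6,6,7,9,9,9]; return 6

[7,7,7,7,6,6,7,9,9,9]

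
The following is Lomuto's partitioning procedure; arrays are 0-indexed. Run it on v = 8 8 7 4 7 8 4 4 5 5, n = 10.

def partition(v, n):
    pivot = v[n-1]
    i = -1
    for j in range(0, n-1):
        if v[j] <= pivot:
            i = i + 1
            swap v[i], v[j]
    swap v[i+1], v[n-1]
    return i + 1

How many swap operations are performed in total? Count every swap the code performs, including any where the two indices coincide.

5

pivot = v[9] = 5; i = -1
j=0: v[0]=8 > 5 → no swap
j=1: v[1]=8 > 5 → no swap
j=2: v[2]=7 > 5 → no swap
j=3: v[3]=4 ≤ 5 → i=0, swap v[0],v[3] → 4 8 7 8 7 8 4 4 5 5
j=4: v[4]=7 > 5 → no swap
j=5: v[5]=8 > 5 → no swap
j=6: v[6]=4 ≤ 5 → i=1, swap v[1],v[6] → 4 4 7 8 7 8 8 4 5 5
j=7: v[7]=4 ≤ 5 → i=2, swap v[2],v[7] → 4 4 4 8 7 8 8 7 5 5
j=8: v[8]=5 ≤ 5 → i=3, swap v[3],v[8] → 4 4 4 5 7 8 8 7 8 5
final swap v[4],v[9] → 4 4 4 5 5 8 8 7 8 7; return 4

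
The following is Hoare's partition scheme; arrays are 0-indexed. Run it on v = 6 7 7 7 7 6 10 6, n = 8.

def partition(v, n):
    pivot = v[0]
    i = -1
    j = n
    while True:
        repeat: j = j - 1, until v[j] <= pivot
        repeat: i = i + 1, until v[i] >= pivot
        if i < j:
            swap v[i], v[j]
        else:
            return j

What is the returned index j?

1

pivot=6
j stops at 7 (6), i stops at 0 (6); swap ⇒ 6 7 7 7 7 6 10 6
j stops at 5 (6), i stops at 1 (7); swap ⇒ 6 6 7 7 7 7 10 6
j stops at 1, i stops at 2; i≥j ⇒ return 1. v=6 6 7 7 7 7 10 6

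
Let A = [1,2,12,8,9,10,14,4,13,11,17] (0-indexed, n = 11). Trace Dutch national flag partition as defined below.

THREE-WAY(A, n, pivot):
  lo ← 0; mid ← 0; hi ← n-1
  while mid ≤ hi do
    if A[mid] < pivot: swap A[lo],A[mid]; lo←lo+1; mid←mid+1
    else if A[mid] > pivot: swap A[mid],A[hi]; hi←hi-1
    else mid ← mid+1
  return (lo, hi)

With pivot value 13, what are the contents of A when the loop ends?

[1,2,12,8,9,10,11,4,13,17,14]

pivot = 13; lo=0, mid=0, hi=10
A[mid]=1<13: swap A[0],A[0]; lo=1,mid=1 → [1,2,12,8,9,10,14,4,13,11,17]
A[mid]=2<13: swap A[1],A[1]; lo=2,mid=2 → [1,2,12,8,9,10,14,4,13,11,17]
A[mid]=12<13: swap A[2],A[2]; lo=3,mid=3 → [1,2,12,8,9,10,14,4,13,11,17]
A[mid]=8<13: swap A[3],A[3]; lo=4,mid=4 → [1,2,12,8,9,10,14,4,13,11,17]
A[mid]=9<13: swap A[4],A[4]; lo=5,mid=5 → [1,2,12,8,9,10,14,4,13,11,17]
A[mid]=10<13: swap A[5],A[5]; lo=6,mid=6 → [1,2,12,8,9,10,14,4,13,11,17]
A[mid]=14>13: swap A[6],A[10]; hi=9 → [1,2,12,8,9,10,17,4,13,11,14]
A[mid]=17>13: swap A[6],A[9]; hi=8 → [1,2,12,8,9,10,11,4,13,17,14]
A[mid]=11<13: swap A[6],A[6]; lo=7,mid=7 → [1,2,12,8,9,10,11,4,13,17,14]
A[mid]=4<13: swap A[7],A[7]; lo=8,mid=8 → [1,2,12,8,9,10,11,4,13,17,14]
A[mid]=13=13: mid=9
end: lo=8, hi=8; A = [1,2,12,8,9,10,11,4,13,17,14]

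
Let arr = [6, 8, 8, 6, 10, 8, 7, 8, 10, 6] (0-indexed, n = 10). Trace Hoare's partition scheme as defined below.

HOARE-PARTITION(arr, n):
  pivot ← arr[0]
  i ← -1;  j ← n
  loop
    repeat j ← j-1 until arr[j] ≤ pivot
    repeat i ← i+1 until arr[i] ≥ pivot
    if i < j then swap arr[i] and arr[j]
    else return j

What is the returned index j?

pivot = arr[0] = 6; i = -1, j = 10
j→9 (arr[9]=6≤6), i→0 (arr[0]=6≥6); i<j, swap → [6, 8, 8, 6, 10, 8, 7, 8, 10, 6]
j→3 (arr[3]=6≤6), i→1 (arr[1]=8≥6); i<j, swap → [6, 6, 8, 8, 10, 8, 7, 8, 10, 6]
j→1, i→2; i≥j, return j=1. arr = [6, 6, 8, 8, 10, 8, 7, 8, 10, 6]

1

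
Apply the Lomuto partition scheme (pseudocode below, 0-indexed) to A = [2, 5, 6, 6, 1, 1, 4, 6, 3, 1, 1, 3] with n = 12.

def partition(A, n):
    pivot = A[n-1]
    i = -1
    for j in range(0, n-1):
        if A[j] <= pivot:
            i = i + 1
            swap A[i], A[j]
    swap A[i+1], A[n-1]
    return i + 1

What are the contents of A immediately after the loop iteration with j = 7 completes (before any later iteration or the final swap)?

pivot = A[11] = 3; i = -1
j=0: A[0]=2 ≤ 3 → i=0, swap A[0],A[0] (no change) → [2, 5, 6, 6, 1, 1, 4, 6, 3, 1, 1, 3]
j=1: A[1]=5 > 3 → no swap
j=2: A[2]=6 > 3 → no swap
j=3: A[3]=6 > 3 → no swap
j=4: A[4]=1 ≤ 3 → i=1, swap A[1],A[4] → [2, 1, 6, 6, 5, 1, 4, 6, 3, 1, 1, 3]
j=5: A[5]=1 ≤ 3 → i=2, swap A[2],A[5] → [2, 1, 1, 6, 5, 6, 4, 6, 3, 1, 1, 3]
j=6: A[6]=4 > 3 → no swap
j=7: A[7]=6 > 3 → no swap
(after j=7) A = [2, 1, 1, 6, 5, 6, 4, 6, 3, 1, 1, 3]

[2, 1, 1, 6, 5, 6, 4, 6, 3, 1, 1, 3]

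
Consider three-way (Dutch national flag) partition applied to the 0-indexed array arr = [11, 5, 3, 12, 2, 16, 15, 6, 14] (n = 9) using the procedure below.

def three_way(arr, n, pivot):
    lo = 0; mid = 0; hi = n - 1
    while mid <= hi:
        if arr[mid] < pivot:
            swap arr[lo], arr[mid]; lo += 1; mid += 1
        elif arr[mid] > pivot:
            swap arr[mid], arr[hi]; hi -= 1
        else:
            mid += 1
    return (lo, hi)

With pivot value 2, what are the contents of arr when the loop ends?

[2, 3, 12, 5, 16, 15, 6, 14, 11]

pivot = 2; lo=0, mid=0, hi=8
arr[mid]=11>2: swap arr[0],arr[8]; hi=7 → [14, 5, 3, 12, 2, 16, 15, 6, 11]
arr[mid]=14>2: swap arr[0],arr[7]; hi=6 → [6, 5, 3, 12, 2, 16, 15, 14, 11]
arr[mid]=6>2: swap arr[0],arr[6]; hi=5 → [15, 5, 3, 12, 2, 16, 6, 14, 11]
arr[mid]=15>2: swap arr[0],arr[5]; hi=4 → [16, 5, 3, 12, 2, 15, 6, 14, 11]
arr[mid]=16>2: swap arr[0],arr[4]; hi=3 → [2, 5, 3, 12, 16, 15, 6, 14, 11]
arr[mid]=2=2: mid=1
arr[mid]=5>2: swap arr[1],arr[3]; hi=2 → [2, 12, 3, 5, 16, 15, 6, 14, 11]
arr[mid]=12>2: swap arr[1],arr[2]; hi=1 → [2, 3, 12, 5, 16, 15, 6, 14, 11]
arr[mid]=3>2: swap arr[1],arr[1]; hi=0 → [2, 3, 12, 5, 16, 15, 6, 14, 11]
end: lo=0, hi=0; arr = [2, 3, 12, 5, 16, 15, 6, 14, 11]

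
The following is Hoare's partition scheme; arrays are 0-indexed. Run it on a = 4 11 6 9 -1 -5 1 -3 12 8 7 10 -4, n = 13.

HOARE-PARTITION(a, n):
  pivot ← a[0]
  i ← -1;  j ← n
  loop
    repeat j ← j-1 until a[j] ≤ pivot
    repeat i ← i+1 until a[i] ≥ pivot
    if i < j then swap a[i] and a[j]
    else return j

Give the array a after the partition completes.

pivot = a[0] = 4; i = -1, j = 13
j→12 (a[12]=-4≤4), i→0 (a[0]=4≥4); i<j, swap → -4 11 6 9 -1 -5 1 -3 12 8 7 10 4
j→7 (a[7]=-3≤4), i→1 (a[1]=11≥4); i<j, swap → -4 -3 6 9 -1 -5 1 11 12 8 7 10 4
j→6 (a[6]=1≤4), i→2 (a[2]=6≥4); i<j, swap → -4 -3 1 9 -1 -5 6 11 12 8 7 10 4
j→5 (a[5]=-5≤4), i→3 (a[3]=9≥4); i<j, swap → -4 -3 1 -5 -1 9 6 11 12 8 7 10 4
j→4, i→5; i≥j, return j=4. a = -4 -3 1 -5 -1 9 6 11 12 8 7 10 4

-4 -3 1 -5 -1 9 6 11 12 8 7 10 4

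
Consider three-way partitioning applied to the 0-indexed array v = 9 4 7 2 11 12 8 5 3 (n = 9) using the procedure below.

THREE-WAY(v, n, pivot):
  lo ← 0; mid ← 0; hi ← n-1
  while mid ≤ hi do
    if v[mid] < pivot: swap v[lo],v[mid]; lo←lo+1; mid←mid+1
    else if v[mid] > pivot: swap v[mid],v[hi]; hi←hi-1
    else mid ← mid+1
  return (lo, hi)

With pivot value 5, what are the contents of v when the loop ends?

pivot = 5; lo=0, mid=0, hi=8
v[mid]=9>5: swap v[0],v[8]; hi=7 → 3 4 7 2 11 12 8 5 9
v[mid]=3<5: swap v[0],v[0]; lo=1,mid=1 → 3 4 7 2 11 12 8 5 9
v[mid]=4<5: swap v[1],v[1]; lo=2,mid=2 → 3 4 7 2 11 12 8 5 9
v[mid]=7>5: swap v[2],v[7]; hi=6 → 3 4 5 2 11 12 8 7 9
v[mid]=5=5: mid=3
v[mid]=2<5: swap v[2],v[3]; lo=3,mid=4 → 3 4 2 5 11 12 8 7 9
v[mid]=11>5: swap v[4],v[6]; hi=5 → 3 4 2 5 8 12 11 7 9
v[mid]=8>5: swap v[4],v[5]; hi=4 → 3 4 2 5 12 8 11 7 9
v[mid]=12>5: swap v[4],v[4]; hi=3 → 3 4 2 5 12 8 11 7 9
end: lo=3, hi=3; v = 3 4 2 5 12 8 11 7 9

3 4 2 5 12 8 11 7 9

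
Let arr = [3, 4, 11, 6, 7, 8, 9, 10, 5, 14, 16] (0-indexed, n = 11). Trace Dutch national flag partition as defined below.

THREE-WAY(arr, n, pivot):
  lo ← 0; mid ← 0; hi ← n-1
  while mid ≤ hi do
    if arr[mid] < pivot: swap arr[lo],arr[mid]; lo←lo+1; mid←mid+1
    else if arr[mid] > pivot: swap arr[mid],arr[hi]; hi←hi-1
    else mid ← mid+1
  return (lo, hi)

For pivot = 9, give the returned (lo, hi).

pivot = 9; lo=0, mid=0, hi=10
arr[mid]=3<9: swap arr[0],arr[0]; lo=1,mid=1 → [3, 4, 11, 6, 7, 8, 9, 10, 5, 14, 16]
arr[mid]=4<9: swap arr[1],arr[1]; lo=2,mid=2 → [3, 4, 11, 6, 7, 8, 9, 10, 5, 14, 16]
arr[mid]=11>9: swap arr[2],arr[10]; hi=9 → [3, 4, 16, 6, 7, 8, 9, 10, 5, 14, 11]
arr[mid]=16>9: swap arr[2],arr[9]; hi=8 → [3, 4, 14, 6, 7, 8, 9, 10, 5, 16, 11]
arr[mid]=14>9: swap arr[2],arr[8]; hi=7 → [3, 4, 5, 6, 7, 8, 9, 10, 14, 16, 11]
arr[mid]=5<9: swap arr[2],arr[2]; lo=3,mid=3 → [3, 4, 5, 6, 7, 8, 9, 10, 14, 16, 11]
arr[mid]=6<9: swap arr[3],arr[3]; lo=4,mid=4 → [3, 4, 5, 6, 7, 8, 9, 10, 14, 16, 11]
arr[mid]=7<9: swap arr[4],arr[4]; lo=5,mid=5 → [3, 4, 5, 6, 7, 8, 9, 10, 14, 16, 11]
arr[mid]=8<9: swap arr[5],arr[5]; lo=6,mid=6 → [3, 4, 5, 6, 7, 8, 9, 10, 14, 16, 11]
arr[mid]=9=9: mid=7
arr[mid]=10>9: swap arr[7],arr[7]; hi=6 → [3, 4, 5, 6, 7, 8, 9, 10, 14, 16, 11]
end: lo=6, hi=6; arr = [3, 4, 5, 6, 7, 8, 9, 10, 14, 16, 11]

(6, 6)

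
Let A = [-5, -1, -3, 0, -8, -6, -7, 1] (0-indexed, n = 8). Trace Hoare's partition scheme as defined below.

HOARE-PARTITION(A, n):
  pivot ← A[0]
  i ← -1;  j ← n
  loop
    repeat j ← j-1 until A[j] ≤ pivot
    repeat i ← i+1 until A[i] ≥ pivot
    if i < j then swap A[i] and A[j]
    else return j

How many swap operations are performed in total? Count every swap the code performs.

pivot=-5
j stops at 6 (-7), i stops at 0 (-5); swap ⇒ [-7, -1, -3, 0, -8, -6, -5, 1]
j stops at 5 (-6), i stops at 1 (-1); swap ⇒ [-7, -6, -3, 0, -8, -1, -5, 1]
j stops at 4 (-8), i stops at 2 (-3); swap ⇒ [-7, -6, -8, 0, -3, -1, -5, 1]
j stops at 2, i stops at 3; i≥j ⇒ return 2. A=[-7, -6, -8, 0, -3, -1, -5, 1]

3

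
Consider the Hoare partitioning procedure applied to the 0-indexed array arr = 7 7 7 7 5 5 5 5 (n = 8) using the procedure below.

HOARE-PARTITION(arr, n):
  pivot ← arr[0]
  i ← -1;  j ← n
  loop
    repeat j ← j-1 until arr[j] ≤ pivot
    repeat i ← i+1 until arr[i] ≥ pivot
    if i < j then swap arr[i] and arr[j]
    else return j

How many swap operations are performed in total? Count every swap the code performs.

pivot = arr[0] = 7; i = -1, j = 8
j→7 (arr[7]=5≤7), i→0 (arr[0]=7≥7); i<j, swap → 5 7 7 7 5 5 5 7
j→6 (arr[6]=5≤7), i→1 (arr[1]=7≥7); i<j, swap → 5 5 7 7 5 5 7 7
j→5 (arr[5]=5≤7), i→2 (arr[2]=7≥7); i<j, swap → 5 5 5 7 5 7 7 7
j→4 (arr[4]=5≤7), i→3 (arr[3]=7≥7); i<j, swap → 5 5 5 5 7 7 7 7
j→3, i→4; i≥j, return j=3. arr = 5 5 5 5 7 7 7 7

4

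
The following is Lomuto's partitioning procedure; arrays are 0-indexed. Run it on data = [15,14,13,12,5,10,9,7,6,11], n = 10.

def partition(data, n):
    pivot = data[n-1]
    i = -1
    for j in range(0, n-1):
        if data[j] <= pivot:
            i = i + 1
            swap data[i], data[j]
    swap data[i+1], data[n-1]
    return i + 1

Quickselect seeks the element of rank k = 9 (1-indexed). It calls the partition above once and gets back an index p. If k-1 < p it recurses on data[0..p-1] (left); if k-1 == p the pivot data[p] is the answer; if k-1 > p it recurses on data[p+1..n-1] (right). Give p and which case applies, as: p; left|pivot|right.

5; right

pivot=11, i=-1
j=0: 15>11, skip
j=1: 14>11, skip
j=2: 13>11, skip
j=3: 12>11, skip
j=4: 5≤11, i=0, swap(0,4) ⇒ [5,14,13,12,15,10,9,7,6,11]
j=5: 10≤11, i=1, swap(1,5) ⇒ [5,10,13,12,15,14,9,7,6,11]
j=6: 9≤11, i=2, swap(2,6) ⇒ [5,10,9,12,15,14,13,7,6,11]
j=7: 7≤11, i=3, swap(3,7) ⇒ [5,10,9,7,15,14,13,12,6,11]
j=8: 6≤11, i=4, swap(4,8) ⇒ [5,10,9,7,6,14,13,12,15,11]
swap(5,9) ⇒ [5,10,9,7,6,11,13,12,15,14]; return 5
p = 5; k-1 = 8 > 5 ⇒ right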